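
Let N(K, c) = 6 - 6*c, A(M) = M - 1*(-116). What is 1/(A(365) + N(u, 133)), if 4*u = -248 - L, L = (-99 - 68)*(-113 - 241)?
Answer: -1/311 ≈ -0.0032154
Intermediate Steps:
A(M) = 116 + M (A(M) = M + 116 = 116 + M)
L = 59118 (L = -167*(-354) = 59118)
u = -29683/2 (u = (-248 - 1*59118)/4 = (-248 - 59118)/4 = (1/4)*(-59366) = -29683/2 ≈ -14842.)
1/(A(365) + N(u, 133)) = 1/((116 + 365) + (6 - 6*133)) = 1/(481 + (6 - 798)) = 1/(481 - 792) = 1/(-311) = -1/311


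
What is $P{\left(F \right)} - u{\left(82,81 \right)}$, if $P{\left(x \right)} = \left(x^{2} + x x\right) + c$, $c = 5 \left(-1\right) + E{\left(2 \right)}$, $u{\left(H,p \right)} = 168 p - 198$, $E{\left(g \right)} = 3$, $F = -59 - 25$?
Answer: $700$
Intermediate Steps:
$F = -84$ ($F = -59 - 25 = -84$)
$u{\left(H,p \right)} = -198 + 168 p$
$c = -2$ ($c = 5 \left(-1\right) + 3 = -5 + 3 = -2$)
$P{\left(x \right)} = -2 + 2 x^{2}$ ($P{\left(x \right)} = \left(x^{2} + x x\right) - 2 = \left(x^{2} + x^{2}\right) - 2 = 2 x^{2} - 2 = -2 + 2 x^{2}$)
$P{\left(F \right)} - u{\left(82,81 \right)} = \left(-2 + 2 \left(-84\right)^{2}\right) - \left(-198 + 168 \cdot 81\right) = \left(-2 + 2 \cdot 7056\right) - \left(-198 + 13608\right) = \left(-2 + 14112\right) - 13410 = 14110 - 13410 = 700$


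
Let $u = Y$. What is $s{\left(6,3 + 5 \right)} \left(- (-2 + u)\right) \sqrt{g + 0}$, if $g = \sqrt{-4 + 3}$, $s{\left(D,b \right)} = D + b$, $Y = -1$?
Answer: $42 \sqrt{i} \approx 29.698 + 29.698 i$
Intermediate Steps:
$u = -1$
$g = i$ ($g = \sqrt{-1} = i \approx 1.0 i$)
$s{\left(6,3 + 5 \right)} \left(- (-2 + u)\right) \sqrt{g + 0} = \left(6 + \left(3 + 5\right)\right) \left(- (-2 - 1)\right) \sqrt{i + 0} = \left(6 + 8\right) \left(\left(-1\right) \left(-3\right)\right) \sqrt{i} = 14 \cdot 3 \sqrt{i} = 42 \sqrt{i}$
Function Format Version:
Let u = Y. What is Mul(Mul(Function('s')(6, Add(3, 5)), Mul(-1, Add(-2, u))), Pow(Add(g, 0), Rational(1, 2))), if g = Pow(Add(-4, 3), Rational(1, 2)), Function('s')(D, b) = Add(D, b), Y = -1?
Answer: Mul(42, Pow(I, Rational(1, 2))) ≈ Add(29.698, Mul(29.698, I))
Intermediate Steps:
u = -1
g = I (g = Pow(-1, Rational(1, 2)) = I ≈ Mul(1.0000, I))
Mul(Mul(Function('s')(6, Add(3, 5)), Mul(-1, Add(-2, u))), Pow(Add(g, 0), Rational(1, 2))) = Mul(Mul(Add(6, Add(3, 5)), Mul(-1, Add(-2, -1))), Pow(Add(I, 0), Rational(1, 2))) = Mul(Mul(Add(6, 8), Mul(-1, -3)), Pow(I, Rational(1, 2))) = Mul(Mul(14, 3), Pow(I, Rational(1, 2))) = Mul(42, Pow(I, Rational(1, 2)))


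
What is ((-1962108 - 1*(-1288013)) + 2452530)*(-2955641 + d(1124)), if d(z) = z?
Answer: -5254416440895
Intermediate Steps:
((-1962108 - 1*(-1288013)) + 2452530)*(-2955641 + d(1124)) = ((-1962108 - 1*(-1288013)) + 2452530)*(-2955641 + 1124) = ((-1962108 + 1288013) + 2452530)*(-2954517) = (-674095 + 2452530)*(-2954517) = 1778435*(-2954517) = -5254416440895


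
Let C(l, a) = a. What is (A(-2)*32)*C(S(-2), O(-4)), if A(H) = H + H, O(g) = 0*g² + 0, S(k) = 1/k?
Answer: 0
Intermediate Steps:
S(k) = 1/k
O(g) = 0 (O(g) = 0 + 0 = 0)
A(H) = 2*H
(A(-2)*32)*C(S(-2), O(-4)) = ((2*(-2))*32)*0 = -4*32*0 = -128*0 = 0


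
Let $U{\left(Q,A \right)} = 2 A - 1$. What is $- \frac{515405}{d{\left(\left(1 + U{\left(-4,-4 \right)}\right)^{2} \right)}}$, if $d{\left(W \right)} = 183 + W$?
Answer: $- \frac{515405}{247} \approx -2086.7$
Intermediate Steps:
$U{\left(Q,A \right)} = -1 + 2 A$
$- \frac{515405}{d{\left(\left(1 + U{\left(-4,-4 \right)}\right)^{2} \right)}} = - \frac{515405}{183 + \left(1 + \left(-1 + 2 \left(-4\right)\right)\right)^{2}} = - \frac{515405}{183 + \left(1 - 9\right)^{2}} = - \frac{515405}{183 + \left(-8\right)^{2}} = - \frac{515405}{183 + 64} = - \frac{515405}{247}$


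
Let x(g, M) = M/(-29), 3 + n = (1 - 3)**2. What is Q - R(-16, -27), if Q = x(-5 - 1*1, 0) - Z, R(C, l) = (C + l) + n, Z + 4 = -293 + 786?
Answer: -447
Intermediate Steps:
n = 1 (n = -3 + (1 - 3)**2 = -3 + (-2)**2 = -3 + 4 = 1)
x(g, M) = -M/29 (x(g, M) = M*(-1/29) = -M/29)
Z = 489 (Z = -4 + (-293 + 786) = -4 + 493 = 489)
R(C, l) = 1 + C + l (R(C, l) = (C + l) + 1 = 1 + C + l)
Q = -489 (Q = -1/29*0 - 1*489 = 0 - 489 = -489)
Q - R(-16, -27) = -489 - (1 - 16 - 27) = -489 - 1*(-42) = -489 + 42 = -447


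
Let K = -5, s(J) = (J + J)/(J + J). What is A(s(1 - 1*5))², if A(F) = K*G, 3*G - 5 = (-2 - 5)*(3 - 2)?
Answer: 100/9 ≈ 11.111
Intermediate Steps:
G = -⅔ (G = 5/3 + ((-2 - 5)*(3 - 2))/3 = 5/3 + (-7*1)/3 = 5/3 + (⅓)*(-7) = 5/3 - 7/3 = -⅔ ≈ -0.66667)
s(J) = 1 (s(J) = (2*J)/((2*J)) = (2*J)*(1/(2*J)) = 1)
A(F) = 10/3 (A(F) = -5*(-⅔) = 10/3)
A(s(1 - 1*5))² = (10/3)² = 100/9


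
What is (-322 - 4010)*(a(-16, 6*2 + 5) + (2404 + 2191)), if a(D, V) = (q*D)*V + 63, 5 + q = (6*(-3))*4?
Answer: -110907864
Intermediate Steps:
q = -77 (q = -5 + (6*(-3))*4 = -5 - 18*4 = -5 - 72 = -77)
a(D, V) = 63 - 77*D*V (a(D, V) = (-77*D)*V + 63 = -77*D*V + 63 = 63 - 77*D*V)
(-322 - 4010)*(a(-16, 6*2 + 5) + (2404 + 2191)) = (-322 - 4010)*((63 - 77*(-16)*(6*2 + 5)) + (2404 + 2191)) = -4332*((63 - 77*(-16)*(12 + 5)) + 4595) = -4332*((63 - 77*(-16)*17) + 4595) = -4332*((63 + 20944) + 4595) = -4332*(21007 + 4595) = -4332*25602 = -110907864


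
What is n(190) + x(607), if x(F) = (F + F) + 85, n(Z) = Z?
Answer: 1489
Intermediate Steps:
x(F) = 85 + 2*F (x(F) = 2*F + 85 = 85 + 2*F)
n(190) + x(607) = 190 + (85 + 2*607) = 190 + (85 + 1214) = 190 + 1299 = 1489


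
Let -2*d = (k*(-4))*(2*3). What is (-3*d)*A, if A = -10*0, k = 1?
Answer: 0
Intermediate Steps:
A = 0
d = 12 (d = -1*(-4)*2*3/2 = -(-2)*6 = -1/2*(-24) = 12)
(-3*d)*A = -3*12*0 = -36*0 = 0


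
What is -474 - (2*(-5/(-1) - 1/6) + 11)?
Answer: -1484/3 ≈ -494.67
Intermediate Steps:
-474 - (2*(-5/(-1) - 1/6) + 11) = -474 - (2*(-5*(-1) - 1*⅙) + 11) = -474 - (2*(5 - ⅙) + 11) = -474 - (2*(29/6) + 11) = -474 - (29/3 + 11) = -474 - 1*62/3 = -474 - 62/3 = -1484/3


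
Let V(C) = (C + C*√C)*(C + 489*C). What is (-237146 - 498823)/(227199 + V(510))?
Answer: 114732264349/10094939028960821 - 16361157000*√510/1442134146994403 ≈ -0.00024484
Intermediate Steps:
V(C) = 490*C*(C + C^(3/2)) (V(C) = (C + C^(3/2))*(490*C) = 490*C*(C + C^(3/2)))
(-237146 - 498823)/(227199 + V(510)) = (-237146 - 498823)/(227199 + (490*510² + 490*510^(5/2))) = -735969/(227199 + (490*260100 + 490*(260100*√510))) = -735969/(227199 + (127449000 + 127449000*√510)) = -735969/(127676199 + 127449000*√510)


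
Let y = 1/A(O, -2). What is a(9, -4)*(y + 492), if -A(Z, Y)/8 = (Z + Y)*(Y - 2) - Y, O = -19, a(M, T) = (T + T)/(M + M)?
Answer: -338495/1548 ≈ -218.67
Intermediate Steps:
a(M, T) = T/M (a(M, T) = (2*T)/((2*M)) = (2*T)*(1/(2*M)) = T/M)
A(Z, Y) = 8*Y - 8*(-2 + Y)*(Y + Z) (A(Z, Y) = -8*((Z + Y)*(Y - 2) - Y) = -8*((Y + Z)*(-2 + Y) - Y) = -8*((-2 + Y)*(Y + Z) - Y) = -8*(-Y + (-2 + Y)*(Y + Z)) = 8*Y - 8*(-2 + Y)*(Y + Z))
y = -1/688 (y = 1/(-8*(-2)**2 + 16*(-19) + 24*(-2) - 8*(-2)*(-19)) = 1/(-8*4 - 304 - 48 - 304) = 1/(-32 - 304 - 48 - 304) = 1/(-688) = -1/688 ≈ -0.0014535)
a(9, -4)*(y + 492) = (-4/9)*(-1/688 + 492) = -4*1/9*(338495/688) = -4/9*338495/688 = -338495/1548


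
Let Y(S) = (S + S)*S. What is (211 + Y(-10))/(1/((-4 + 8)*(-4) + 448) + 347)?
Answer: 177552/149905 ≈ 1.1844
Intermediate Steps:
Y(S) = 2*S² (Y(S) = (2*S)*S = 2*S²)
(211 + Y(-10))/(1/((-4 + 8)*(-4) + 448) + 347) = (211 + 2*(-10)²)/(1/((-4 + 8)*(-4) + 448) + 347) = (211 + 2*100)/(1/(4*(-4) + 448) + 347) = (211 + 200)/(1/(-16 + 448) + 347) = 411/(1/432 + 347) = 411/(149905/432) = 411*(432/149905) = 177552/149905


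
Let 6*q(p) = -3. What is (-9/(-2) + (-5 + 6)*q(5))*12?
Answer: 48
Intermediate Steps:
q(p) = -½ (q(p) = (⅙)*(-3) = -½)
(-9/(-2) + (-5 + 6)*q(5))*12 = (-9/(-2) + (-5 + 6)*(-½))*12 = (-9*(-½) + 1*(-½))*12 = (9/2 - ½)*12 = 4*12 = 48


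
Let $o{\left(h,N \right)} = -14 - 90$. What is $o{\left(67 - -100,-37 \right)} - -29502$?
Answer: $29398$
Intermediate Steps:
$o{\left(h,N \right)} = -104$
$o{\left(67 - -100,-37 \right)} - -29502 = -104 - -29502 = -104 + 29502 = 29398$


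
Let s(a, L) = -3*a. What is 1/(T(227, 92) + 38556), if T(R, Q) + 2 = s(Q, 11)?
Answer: 1/38278 ≈ 2.6125e-5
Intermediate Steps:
T(R, Q) = -2 - 3*Q
1/(T(227, 92) + 38556) = 1/((-2 - 3*92) + 38556) = 1/((-2 - 276) + 38556) = 1/(-278 + 38556) = 1/38278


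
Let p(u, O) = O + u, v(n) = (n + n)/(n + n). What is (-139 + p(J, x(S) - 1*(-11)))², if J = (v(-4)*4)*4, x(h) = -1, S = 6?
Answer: 12769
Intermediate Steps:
v(n) = 1 (v(n) = (2*n)/((2*n)) = (2*n)*(1/(2*n)) = 1)
J = 16 (J = (1*4)*4 = 4*4 = 16)
(-139 + p(J, x(S) - 1*(-11)))² = (-139 + ((-1 - 1*(-11)) + 16))² = (-139 + ((-1 + 11) + 16))² = (-139 + (10 + 16))² = (-139 + 26)² = (-113)² = 12769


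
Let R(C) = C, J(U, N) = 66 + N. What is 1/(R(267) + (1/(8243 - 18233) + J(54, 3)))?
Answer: 9990/3356639 ≈ 0.0029762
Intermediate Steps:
1/(R(267) + (1/(8243 - 18233) + J(54, 3))) = 1/(267 + (1/(8243 - 18233) + (66 + 3))) = 1/(267 + (1/(-9990) + 69)) = 1/(267 + (-1/9990 + 69)) = 1/(267 + 689309/9990) = 1/(3356639/9990) = 9990/3356639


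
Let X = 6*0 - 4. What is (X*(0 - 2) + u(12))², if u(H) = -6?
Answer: 4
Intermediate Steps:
X = -4 (X = 0 - 4 = -4)
(X*(0 - 2) + u(12))² = (-4*(0 - 2) - 6)² = (-4*(-2) - 6)² = (8 - 6)² = 2² = 4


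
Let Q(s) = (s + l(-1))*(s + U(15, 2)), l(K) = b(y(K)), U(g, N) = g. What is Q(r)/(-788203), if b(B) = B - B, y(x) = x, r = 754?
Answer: -44602/60631 ≈ -0.73563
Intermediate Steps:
b(B) = 0
l(K) = 0
Q(s) = s*(15 + s) (Q(s) = (s + 0)*(s + 15) = s*(15 + s))
Q(r)/(-788203) = (754*(15 + 754))/(-788203) = (754*769)*(-1/788203) = 579826*(-1/788203) = -44602/60631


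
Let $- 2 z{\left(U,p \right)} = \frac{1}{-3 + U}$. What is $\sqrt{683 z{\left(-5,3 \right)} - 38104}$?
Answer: $\frac{i \sqrt{608981}}{4} \approx 195.09 i$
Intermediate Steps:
$z{\left(U,p \right)} = - \frac{1}{2 \left(-3 + U\right)}$
$\sqrt{683 z{\left(-5,3 \right)} - 38104} = \sqrt{683 \left(- \frac{1}{-6 + 2 \left(-5\right)}\right) - 38104} = \sqrt{683 \left(- \frac{1}{-6 - 10}\right) - 38104} = \sqrt{683 \left(- \frac{1}{-16}\right) - 38104} = \sqrt{683 \left(\left(-1\right) \left(- \frac{1}{16}\right)\right) - 38104} = \sqrt{683 \cdot \frac{1}{16} - 38104} = \sqrt{\frac{683}{16} - 38104} = \sqrt{- \frac{608981}{16}} = \frac{i \sqrt{608981}}{4}$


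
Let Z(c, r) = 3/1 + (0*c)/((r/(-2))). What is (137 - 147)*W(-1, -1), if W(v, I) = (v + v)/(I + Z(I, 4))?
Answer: 10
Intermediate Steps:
Z(c, r) = 3 (Z(c, r) = 3*1 + 0/((r*(-½))) = 3 + 0/((-r/2)) = 3 + 0*(-2/r) = 3 + 0 = 3)
W(v, I) = 2*v/(3 + I) (W(v, I) = (v + v)/(I + 3) = (2*v)/(3 + I) = 2*v/(3 + I))
(137 - 147)*W(-1, -1) = (137 - 147)*(2*(-1)/(3 - 1)) = -20*(-1)/2 = -10*(-1) = 10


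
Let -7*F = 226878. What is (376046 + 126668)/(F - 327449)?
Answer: -3518998/2519021 ≈ -1.3970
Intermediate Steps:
F = -226878/7 (F = -⅐*226878 = -226878/7 ≈ -32411.)
(376046 + 126668)/(F - 327449) = (376046 + 126668)/(-226878/7 - 327449) = 502714/(-2519021/7) = 502714*(-7/2519021) = -3518998/2519021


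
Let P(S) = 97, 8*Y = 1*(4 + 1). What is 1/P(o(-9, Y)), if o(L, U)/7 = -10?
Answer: 1/97 ≈ 0.010309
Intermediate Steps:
Y = 5/8 (Y = (1*(4 + 1))/8 = (1*5)/8 = (⅛)*5 = 5/8 ≈ 0.62500)
o(L, U) = -70 (o(L, U) = 7*(-10) = -70)
1/P(o(-9, Y)) = 1/97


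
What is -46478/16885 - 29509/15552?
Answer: -1221085321/262595520 ≈ -4.6501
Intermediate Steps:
-46478/16885 - 29509/15552 = -1221085321/262595520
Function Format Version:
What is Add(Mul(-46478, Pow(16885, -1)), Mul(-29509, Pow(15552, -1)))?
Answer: Rational(-1221085321, 262595520) ≈ -4.6501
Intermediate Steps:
Add(Mul(-46478, Pow(16885, -1)), Mul(-29509, Pow(15552, -1))) = Add(Mul(-46478, Rational(1, 16885)), Mul(-29509, Rational(1, 15552))) = Add(Rational(-46478, 16885), Rational(-29509, 15552)) = Rational(-1221085321, 262595520)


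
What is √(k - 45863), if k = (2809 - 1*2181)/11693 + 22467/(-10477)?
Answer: I*√688347982560228365298/122507561 ≈ 214.16*I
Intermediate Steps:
k = -256127075/122507561 (k = (2809 - 2181)*(1/11693) + 22467*(-1/10477) = 628*(1/11693) - 22467/10477 = 628/11693 - 22467/10477 = -256127075/122507561 ≈ -2.0907)
√(k - 45863) = √(-256127075/122507561 - 45863) = √(-5618820397218/122507561) = I*√688347982560228365298/122507561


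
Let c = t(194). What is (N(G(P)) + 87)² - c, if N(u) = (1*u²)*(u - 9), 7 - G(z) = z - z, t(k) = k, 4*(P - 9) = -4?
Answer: -73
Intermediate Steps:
P = 8 (P = 9 + (¼)*(-4) = 9 - 1 = 8)
c = 194
G(z) = 7 (G(z) = 7 - (z - z) = 7 - 1*0 = 7 + 0 = 7)
N(u) = u²*(-9 + u)
(N(G(P)) + 87)² - c = (7²*(-9 + 7) + 87)² - 1*194 = (49*(-2) + 87)² - 194 = (-98 + 87)² - 194 = (-11)² - 194 = 121 - 194 = -73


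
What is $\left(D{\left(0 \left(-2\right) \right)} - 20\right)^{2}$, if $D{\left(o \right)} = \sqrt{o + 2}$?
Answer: $\left(20 - \sqrt{2}\right)^{2} \approx 345.43$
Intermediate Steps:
$D{\left(o \right)} = \sqrt{2 + o}$
$\left(D{\left(0 \left(-2\right) \right)} - 20\right)^{2} = \left(\sqrt{2 + 0 \left(-2\right)} - 20\right)^{2} = \left(\sqrt{2 + 0} - 20\right)^{2} = \left(\sqrt{2} - 20\right)^{2} = \left(-20 + \sqrt{2}\right)^{2}$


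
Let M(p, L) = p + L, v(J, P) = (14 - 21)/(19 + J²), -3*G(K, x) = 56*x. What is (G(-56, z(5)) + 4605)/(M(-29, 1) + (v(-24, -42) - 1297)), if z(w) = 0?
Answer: -130475/37542 ≈ -3.4754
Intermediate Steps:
G(K, x) = -56*x/3
v(J, P) = -7/(19 + J²)
M(p, L) = L + p
(G(-56, z(5)) + 4605)/(M(-29, 1) + (v(-24, -42) - 1297)) = (-56/3*0 + 4605)/((1 - 29) + (-7/(19 + (-24)²) - 1297)) = (0 + 4605)/(-28 + (-7/(19 + 576) - 1297)) = 4605/(-28 + (-7/595 - 1297)) = 4605/(-28 + (-7*1/595 - 1297)) = 4605/(-28 + (-1/85 - 1297)) = 4605/(-28 - 110246/85) = 4605/(-112626/85) = 4605*(-85/112626) = -130475/37542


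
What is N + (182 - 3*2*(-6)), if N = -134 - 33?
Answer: 51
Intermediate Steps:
N = -167
N + (182 - 3*2*(-6)) = -167 + (182 - 3*2*(-6)) = -167 + (182 - 6*(-6)) = -167 + (182 - 1*(-36)) = -167 + (182 + 36) = -167 + 218 = 51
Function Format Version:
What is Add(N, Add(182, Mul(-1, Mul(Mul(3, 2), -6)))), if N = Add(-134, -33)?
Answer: 51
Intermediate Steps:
N = -167
Add(N, Add(182, Mul(-1, Mul(Mul(3, 2), -6)))) = Add(-167, Add(182, Mul(-1, Mul(Mul(3, 2), -6)))) = Add(-167, Add(182, Mul(-1, Mul(6, -6)))) = Add(-167, Add(182, Mul(-1, -36))) = Add(-167, Add(182, 36)) = Add(-167, 218) = 51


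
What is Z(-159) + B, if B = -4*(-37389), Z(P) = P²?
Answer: 174837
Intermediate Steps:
B = 149556
Z(-159) + B = (-159)² + 149556 = 25281 + 149556 = 174837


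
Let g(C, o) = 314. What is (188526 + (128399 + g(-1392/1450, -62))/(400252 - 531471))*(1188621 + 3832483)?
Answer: 11292035865255184/11929 ≈ 9.4660e+11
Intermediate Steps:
(188526 + (128399 + g(-1392/1450, -62))/(400252 - 531471))*(1188621 + 3832483) = (188526 + (128399 + 314)/(400252 - 531471))*(1188621 + 3832483) = (188526 + 128713/(-131219))*5021104 = (188526 + 128713*(-1/131219))*5021104 = (188526 - 128713/131219)*5021104 = (24738064481/131219)*5021104 = 11292035865255184/11929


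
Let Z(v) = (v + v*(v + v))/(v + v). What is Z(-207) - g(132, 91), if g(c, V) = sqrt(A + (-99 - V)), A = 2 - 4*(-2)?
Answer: -413/2 - 6*I*sqrt(5) ≈ -206.5 - 13.416*I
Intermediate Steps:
A = 10 (A = 2 + 8 = 10)
Z(v) = (v + 2*v**2)/(2*v) (Z(v) = (v + v*(2*v))/((2*v)) = (v + 2*v**2)*(1/(2*v)) = (v + 2*v**2)/(2*v))
g(c, V) = sqrt(-89 - V) (g(c, V) = sqrt(10 + (-99 - V)) = sqrt(-89 - V))
Z(-207) - g(132, 91) = (1/2 - 207) - sqrt(-89 - 1*91) = -413/2 - sqrt(-89 - 91) = -413/2 - sqrt(-180) = -413/2 - 6*I*sqrt(5)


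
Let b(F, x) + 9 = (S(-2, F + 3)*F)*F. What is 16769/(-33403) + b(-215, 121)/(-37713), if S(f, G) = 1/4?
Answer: -313268335/387608412 ≈ -0.80821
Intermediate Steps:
S(f, G) = 1/4
b(F, x) = -9 + F**2/4 (b(F, x) = -9 + (F/4)*F = -9 + F**2/4)
16769/(-33403) + b(-215, 121)/(-37713) = 16769/(-33403) + (-9 + (1/4)*(-215)**2)/(-37713) = 16769*(-1/33403) + (-9 + (1/4)*46225)*(-1/37713) = -16769/33403 + (-9 + 46225/4)*(-1/37713) = -16769/33403 + (46189/4)*(-1/37713) = -16769/33403 - 3553/11604 = -313268335/387608412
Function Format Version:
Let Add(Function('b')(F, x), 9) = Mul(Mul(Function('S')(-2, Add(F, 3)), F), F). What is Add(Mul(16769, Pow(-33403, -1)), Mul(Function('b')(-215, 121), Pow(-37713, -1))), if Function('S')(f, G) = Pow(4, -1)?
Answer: Rational(-313268335, 387608412) ≈ -0.80821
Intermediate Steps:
Function('S')(f, G) = Rational(1, 4)
Function('b')(F, x) = Add(-9, Mul(Rational(1, 4), Pow(F, 2))) (Function('b')(F, x) = Add(-9, Mul(Mul(Rational(1, 4), F), F)) = Add(-9, Mul(Rational(1, 4), Pow(F, 2))))
Add(Mul(16769, Pow(-33403, -1)), Mul(Function('b')(-215, 121), Pow(-37713, -1))) = Add(Mul(16769, Pow(-33403, -1)), Mul(Add(-9, Mul(Rational(1, 4), Pow(-215, 2))), Pow(-37713, -1))) = Add(Mul(16769, Rational(-1, 33403)), Mul(Add(-9, Mul(Rational(1, 4), 46225)), Rational(-1, 37713))) = Add(Rational(-16769, 33403), Mul(Add(-9, Rational(46225, 4)), Rational(-1, 37713))) = Add(Rational(-16769, 33403), Mul(Rational(46189, 4), Rational(-1, 37713))) = Add(Rational(-16769, 33403), Rational(-3553, 11604)) = Rational(-313268335, 387608412)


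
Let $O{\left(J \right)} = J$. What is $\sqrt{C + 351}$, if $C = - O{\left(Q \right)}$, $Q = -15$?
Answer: $\sqrt{366} \approx 19.131$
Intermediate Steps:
$C = 15$ ($C = \left(-1\right) \left(-15\right) = 15$)
$\sqrt{C + 351} = \sqrt{15 + 351} = \sqrt{366}$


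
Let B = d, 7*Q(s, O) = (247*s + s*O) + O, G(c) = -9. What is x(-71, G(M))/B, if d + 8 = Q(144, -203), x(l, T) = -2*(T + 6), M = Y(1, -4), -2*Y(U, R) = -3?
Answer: 42/6077 ≈ 0.0069113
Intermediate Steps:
Y(U, R) = 3/2 (Y(U, R) = -½*(-3) = 3/2)
M = 3/2 ≈ 1.5000
Q(s, O) = O/7 + 247*s/7 + O*s/7 (Q(s, O) = ((247*s + s*O) + O)/7 = ((247*s + O*s) + O)/7 = (O + 247*s + O*s)/7 = O/7 + 247*s/7 + O*s/7)
x(l, T) = -12 - 2*T (x(l, T) = -2*(6 + T) = -12 - 2*T)
d = 6077/7 (d = -8 + ((⅐)*(-203) + (247/7)*144 + (⅐)*(-203)*144) = -8 + (-29 + 35568/7 - 4176) = -8 + 6133/7 = 6077/7 ≈ 868.14)
B = 6077/7 ≈ 868.14
x(-71, G(M))/B = (-12 - 2*(-9))/(6077/7) = (-12 + 18)*(7/6077) = 6*(7/6077) = 42/6077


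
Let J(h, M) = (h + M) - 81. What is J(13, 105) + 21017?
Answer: 21054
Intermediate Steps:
J(h, M) = -81 + M + h (J(h, M) = (M + h) - 81 = -81 + M + h)
J(13, 105) + 21017 = (-81 + 105 + 13) + 21017 = 37 + 21017 = 21054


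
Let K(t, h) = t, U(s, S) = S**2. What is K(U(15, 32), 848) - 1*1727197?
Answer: -1726173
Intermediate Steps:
K(U(15, 32), 848) - 1*1727197 = 32**2 - 1*1727197 = 1024 - 1727197 = -1726173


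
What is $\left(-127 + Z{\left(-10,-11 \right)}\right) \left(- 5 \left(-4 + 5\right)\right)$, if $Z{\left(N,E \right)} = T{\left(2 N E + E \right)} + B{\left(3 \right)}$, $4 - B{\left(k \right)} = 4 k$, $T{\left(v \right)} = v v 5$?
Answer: $-1091350$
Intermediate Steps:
$T{\left(v \right)} = 5 v^{2}$ ($T{\left(v \right)} = v^{2} \cdot 5 = 5 v^{2}$)
$B{\left(k \right)} = 4 - 4 k$
$Z{\left(N,E \right)} = -8 + 5 \left(E + 2 E N\right)^{2}$ ($Z{\left(N,E \right)} = 5 \left(2 N E + E\right)^{2} + \left(4 - 12\right) = 5 \left(2 E N + E\right)^{2} + \left(4 - 12\right) = 5 \left(E + 2 E N\right)^{2} - 8 = -8 + 5 \left(E + 2 E N\right)^{2}$)
$\left(-127 + Z{\left(-10,-11 \right)}\right) \left(- 5 \left(-4 + 5\right)\right) = \left(-127 - \left(8 - 5 \left(-11\right)^{2} \left(1 + 2 \left(-10\right)\right)^{2}\right)\right) \left(- 5 \left(-4 + 5\right)\right) = \left(-127 - \left(8 - 605 \left(1 - 20\right)^{2}\right)\right) \left(\left(-5\right) 1\right) = \left(-127 - \left(8 - 605 \left(-19\right)^{2}\right)\right) \left(-5\right) = \left(-127 - \left(8 - 218405\right)\right) \left(-5\right) = \left(-127 + \left(-8 + 218405\right)\right) \left(-5\right) = \left(-127 + 218397\right) \left(-5\right) = 218270 \left(-5\right) = -1091350$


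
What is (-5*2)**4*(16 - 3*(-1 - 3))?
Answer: 280000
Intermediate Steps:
(-5*2)**4*(16 - 3*(-1 - 3)) = (-10)**4*(16 - 3*(-4)) = 10000*(16 + 12) = 10000*28 = 280000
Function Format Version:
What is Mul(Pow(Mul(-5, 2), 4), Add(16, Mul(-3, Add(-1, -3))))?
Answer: 280000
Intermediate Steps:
Mul(Pow(Mul(-5, 2), 4), Add(16, Mul(-3, Add(-1, -3)))) = Mul(Pow(-10, 4), Add(16, Mul(-3, -4))) = Mul(10000, Add(16, 12)) = Mul(10000, 28) = 280000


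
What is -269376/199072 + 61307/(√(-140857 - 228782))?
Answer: -8418/6221 - 61307*I*√41071/123213 ≈ -1.3532 - 100.84*I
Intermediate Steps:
-269376/199072 + 61307/(√(-140857 - 228782)) = -269376*1/199072 + 61307/(√(-369639)) = -8418/6221 + 61307/((3*I*√41071)) = -8418/6221 + 61307*(-I*√41071/123213) = -8418/6221 - 61307*I*√41071/123213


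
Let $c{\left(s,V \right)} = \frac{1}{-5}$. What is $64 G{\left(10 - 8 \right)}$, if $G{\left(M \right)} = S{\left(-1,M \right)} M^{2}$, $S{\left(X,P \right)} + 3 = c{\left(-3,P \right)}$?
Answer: $- \frac{4096}{5} \approx -819.2$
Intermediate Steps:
$c{\left(s,V \right)} = - \frac{1}{5}$
$S{\left(X,P \right)} = - \frac{16}{5}$ ($S{\left(X,P \right)} = -3 - \frac{1}{5} = - \frac{16}{5}$)
$G{\left(M \right)} = - \frac{16 M^{2}}{5}$
$64 G{\left(10 - 8 \right)} = 64 \left(- \frac{16 \left(10 - 8\right)^{2}}{5}\right) = 64 \left(- \frac{16 \cdot 2^{2}}{5}\right) = 64 \left(\left(- \frac{16}{5}\right) 4\right) = 64 \left(- \frac{64}{5}\right) = - \frac{4096}{5}$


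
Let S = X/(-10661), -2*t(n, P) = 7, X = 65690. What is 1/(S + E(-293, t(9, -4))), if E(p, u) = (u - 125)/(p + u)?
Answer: -6321973/36214293 ≈ -0.17457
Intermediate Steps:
t(n, P) = -7/2 (t(n, P) = -1/2*7 = -7/2)
S = -65690/10661 (S = 65690/(-10661) = 65690*(-1/10661) = -65690/10661 ≈ -6.1617)
E(p, u) = (-125 + u)/(p + u)
1/(S + E(-293, t(9, -4))) = 1/(-65690/10661 + (-125 - 7/2)/(-293 - 7/2)) = 1/(-65690/10661 - 257/2/(-593/2)) = 1/(-65690/10661 - 2/593*(-257/2)) = 1/(-65690/10661 + 257/593) = 1/(-36214293/6321973) = -6321973/36214293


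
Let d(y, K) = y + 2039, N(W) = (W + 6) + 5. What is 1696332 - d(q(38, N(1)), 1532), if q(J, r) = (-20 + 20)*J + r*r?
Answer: 1694149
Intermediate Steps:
N(W) = 11 + W (N(W) = (6 + W) + 5 = 11 + W)
q(J, r) = r² (q(J, r) = 0*J + r² = 0 + r² = r²)
d(y, K) = 2039 + y
1696332 - d(q(38, N(1)), 1532) = 1696332 - (2039 + (11 + 1)²) = 1696332 - (2039 + 12²) = 1696332 - (2039 + 144) = 1696332 - 1*2183 = 1696332 - 2183 = 1694149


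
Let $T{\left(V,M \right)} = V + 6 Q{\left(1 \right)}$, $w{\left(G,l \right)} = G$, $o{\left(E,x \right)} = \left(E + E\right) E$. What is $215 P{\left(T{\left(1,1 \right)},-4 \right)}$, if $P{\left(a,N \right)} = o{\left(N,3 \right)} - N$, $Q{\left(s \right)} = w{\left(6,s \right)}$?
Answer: $7740$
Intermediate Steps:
$o{\left(E,x \right)} = 2 E^{2}$ ($o{\left(E,x \right)} = 2 E E = 2 E^{2}$)
$Q{\left(s \right)} = 6$
$T{\left(V,M \right)} = 36 + V$ ($T{\left(V,M \right)} = V + 6 \cdot 6 = V + 36 = 36 + V$)
$P{\left(a,N \right)} = - N + 2 N^{2}$ ($P{\left(a,N \right)} = 2 N^{2} - N = - N + 2 N^{2}$)
$215 P{\left(T{\left(1,1 \right)},-4 \right)} = 215 \left(- 4 \left(-1 + 2 \left(-4\right)\right)\right) = 215 \left(- 4 \left(-1 - 8\right)\right) = 215 \left(\left(-4\right) \left(-9\right)\right) = 215 \cdot 36 = 7740$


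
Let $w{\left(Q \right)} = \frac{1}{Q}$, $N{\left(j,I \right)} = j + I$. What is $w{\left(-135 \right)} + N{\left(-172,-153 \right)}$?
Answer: $- \frac{43876}{135} \approx -325.01$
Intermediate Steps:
$N{\left(j,I \right)} = I + j$
$w{\left(-135 \right)} + N{\left(-172,-153 \right)} = \frac{1}{-135} - 325 = - \frac{1}{135} - 325 = - \frac{43876}{135}$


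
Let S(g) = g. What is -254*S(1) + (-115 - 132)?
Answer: -501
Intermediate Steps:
-254*S(1) + (-115 - 132) = -254*1 + (-115 - 132) = -254 - 247 = -501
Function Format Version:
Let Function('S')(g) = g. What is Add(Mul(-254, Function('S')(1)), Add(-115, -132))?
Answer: -501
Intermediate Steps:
Add(Mul(-254, Function('S')(1)), Add(-115, -132)) = Add(Mul(-254, 1), Add(-115, -132)) = Add(-254, -247) = -501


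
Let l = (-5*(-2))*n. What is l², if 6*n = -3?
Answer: 25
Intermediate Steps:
n = -½ (n = (⅙)*(-3) = -½ ≈ -0.50000)
l = -5 (l = -5*(-2)*(-½) = 10*(-½) = -5)
l² = (-5)² = 25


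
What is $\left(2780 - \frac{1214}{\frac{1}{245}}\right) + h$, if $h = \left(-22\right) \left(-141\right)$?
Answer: $-291548$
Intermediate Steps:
$h = 3102$
$\left(2780 - \frac{1214}{\frac{1}{245}}\right) + h = \left(2780 - \frac{1214}{\frac{1}{245}}\right) + 3102 = \left(2780 - 1214 \frac{1}{\frac{1}{245}}\right) + 3102 = \left(2780 - 297430\right) + 3102 = -294650 + 3102 = -291548$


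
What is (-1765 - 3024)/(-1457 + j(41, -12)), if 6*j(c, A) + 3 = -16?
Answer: 28734/8761 ≈ 3.2798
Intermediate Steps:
j(c, A) = -19/6 (j(c, A) = -½ + (⅙)*(-16) = -½ - 8/3 = -19/6)
(-1765 - 3024)/(-1457 + j(41, -12)) = (-1765 - 3024)/(-1457 - 19/6) = -4789/(-8761/6) = -4789*(-6/8761) = 28734/8761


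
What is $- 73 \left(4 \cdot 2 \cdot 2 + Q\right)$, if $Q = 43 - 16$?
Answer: $-3139$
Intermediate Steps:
$Q = 27$
$- 73 \left(4 \cdot 2 \cdot 2 + Q\right) = - 73 \left(4 \cdot 2 \cdot 2 + 27\right) = - 73 \left(8 \cdot 2 + 27\right) = - 73 \left(16 + 27\right) = \left(-73\right) 43 = -3139$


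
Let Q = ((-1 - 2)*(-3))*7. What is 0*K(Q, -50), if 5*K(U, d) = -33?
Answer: 0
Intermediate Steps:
Q = 63 (Q = -3*(-3)*7 = 9*7 = 63)
K(U, d) = -33/5 (K(U, d) = (⅕)*(-33) = -33/5)
0*K(Q, -50) = 0*(-33/5) = 0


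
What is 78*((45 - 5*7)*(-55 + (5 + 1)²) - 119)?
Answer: -24102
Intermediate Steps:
78*((45 - 5*7)*(-55 + (5 + 1)²) - 119) = 78*((45 - 35)*(-55 + 6²) - 119) = 78*(10*(-55 + 36) - 119) = 78*(10*(-19) - 119) = 78*(-190 - 119) = 78*(-309) = -24102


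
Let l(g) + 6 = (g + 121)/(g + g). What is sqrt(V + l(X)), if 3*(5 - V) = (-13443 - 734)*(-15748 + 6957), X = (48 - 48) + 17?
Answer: I*sqrt(108054208113)/51 ≈ 6445.4*I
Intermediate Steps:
X = 17 (X = 0 + 17 = 17)
l(g) = -6 + (121 + g)/(2*g) (l(g) = -6 + (g + 121)/(g + g) = -6 + (121 + g)/((2*g)) = -6 + (121 + g)*(1/(2*g)) = -6 + (121 + g)/(2*g))
V = -124629992/3 (V = 5 - (-13443 - 734)*(-15748 + 6957)/3 = 5 - (-14177)*(-8791)/3 = 5 - 1/3*124630007 = 5 - 124630007/3 = -124629992/3 ≈ -4.1543e+7)
sqrt(V + l(X)) = sqrt(-124629992/3 + (11/2)*(11 - 1*17)/17) = sqrt(-124629992/3 + (11/2)*(1/17)*(11 - 17)) = sqrt(-124629992/3 + (11/2)*(1/17)*(-6)) = sqrt(-124629992/3 - 33/17) = sqrt(-2118709963/51) = I*sqrt(108054208113)/51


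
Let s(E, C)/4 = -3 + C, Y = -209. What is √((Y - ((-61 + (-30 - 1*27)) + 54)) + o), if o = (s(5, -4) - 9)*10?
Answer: I*√515 ≈ 22.694*I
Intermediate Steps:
s(E, C) = -12 + 4*C (s(E, C) = 4*(-3 + C) = -12 + 4*C)
o = -370 (o = ((-12 + 4*(-4)) - 9)*10 = ((-12 - 16) - 9)*10 = (-28 - 9)*10 = -37*10 = -370)
√((Y - ((-61 + (-30 - 1*27)) + 54)) + o) = √((-209 - ((-61 + (-30 - 1*27)) + 54)) - 370) = √((-209 - ((-61 + (-30 - 27)) + 54)) - 370) = √((-209 - ((-61 - 57) + 54)) - 370) = √((-209 - (-118 + 54)) - 370) = √((-209 - 1*(-64)) - 370) = √((-209 + 64) - 370) = √(-145 - 370) = √(-515) = I*√515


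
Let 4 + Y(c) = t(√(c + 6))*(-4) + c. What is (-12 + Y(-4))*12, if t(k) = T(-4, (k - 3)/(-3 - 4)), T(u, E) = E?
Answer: -1824/7 + 48*√2/7 ≈ -250.87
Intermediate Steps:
t(k) = 3/7 - k/7 (t(k) = (k - 3)/(-3 - 4) = (-3 + k)/(-7) = (-3 + k)*(-⅐) = 3/7 - k/7)
Y(c) = -40/7 + c + 4*√(6 + c)/7 (Y(c) = -4 + ((3/7 - √(c + 6)/7)*(-4) + c) = -4 + ((3/7 - √(6 + c)/7)*(-4) + c) = -4 + ((-12/7 + 4*√(6 + c)/7) + c) = -4 + (-12/7 + c + 4*√(6 + c)/7) = -40/7 + c + 4*√(6 + c)/7)
(-12 + Y(-4))*12 = (-12 + (-40/7 - 4 + 4*√(6 - 4)/7))*12 = (-12 + (-40/7 - 4 + 4*√2/7))*12 = (-12 + (-68/7 + 4*√2/7))*12 = (-152/7 + 4*√2/7)*12 = -1824/7 + 48*√2/7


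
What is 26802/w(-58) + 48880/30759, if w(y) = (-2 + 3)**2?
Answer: 824451598/30759 ≈ 26804.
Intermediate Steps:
w(y) = 1 (w(y) = 1**2 = 1)
26802/w(-58) + 48880/30759 = 26802/1 + 48880/30759 = 26802*1 + 48880*(1/30759) = 26802 + 48880/30759 = 824451598/30759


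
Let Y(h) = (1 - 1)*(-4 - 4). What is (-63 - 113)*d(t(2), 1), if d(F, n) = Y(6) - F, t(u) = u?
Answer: 352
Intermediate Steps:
Y(h) = 0 (Y(h) = 0*(-8) = 0)
d(F, n) = -F (d(F, n) = 0 - F = -F)
(-63 - 113)*d(t(2), 1) = (-63 - 113)*(-1*2) = -176*(-2) = 352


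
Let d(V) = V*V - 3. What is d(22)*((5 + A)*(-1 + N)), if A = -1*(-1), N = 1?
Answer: 0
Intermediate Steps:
A = 1
d(V) = -3 + V² (d(V) = V² - 3 = -3 + V²)
d(22)*((5 + A)*(-1 + N)) = (-3 + 22²)*((5 + 1)*(-1 + 1)) = (-3 + 484)*(6*0) = 481*0 = 0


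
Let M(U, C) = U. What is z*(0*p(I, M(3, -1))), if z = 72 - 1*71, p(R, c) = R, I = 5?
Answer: 0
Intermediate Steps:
z = 1 (z = 72 - 71 = 1)
z*(0*p(I, M(3, -1))) = 1*(0*5) = 1*0 = 0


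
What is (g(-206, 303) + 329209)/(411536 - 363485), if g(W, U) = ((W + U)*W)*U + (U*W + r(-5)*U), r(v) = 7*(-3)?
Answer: -5794118/48051 ≈ -120.58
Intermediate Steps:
r(v) = -21
g(W, U) = -21*U + U*W + U*W*(U + W) (g(W, U) = ((W + U)*W)*U + (U*W - 21*U) = ((U + W)*W)*U + (-21*U + U*W) = (W*(U + W))*U + (-21*U + U*W) = U*W*(U + W) + (-21*U + U*W) = -21*U + U*W + U*W*(U + W))
(g(-206, 303) + 329209)/(411536 - 363485) = (303*(-21 - 206 + (-206)² + 303*(-206)) + 329209)/(411536 - 363485) = (303*(-21 - 206 + 42436 - 62418) + 329209)/48051 = (303*(-20209) + 329209)*(1/48051) = (-6123327 + 329209)*(1/48051) = -5794118*1/48051 = -5794118/48051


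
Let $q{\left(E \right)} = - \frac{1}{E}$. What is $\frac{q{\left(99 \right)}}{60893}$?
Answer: $- \frac{1}{6028407} \approx -1.6588 \cdot 10^{-7}$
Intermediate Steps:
$\frac{q{\left(99 \right)}}{60893} = \frac{\left(-1\right) \frac{1}{99}}{60893} = \left(-1\right) \frac{1}{99} \cdot \frac{1}{60893} = \left(- \frac{1}{99}\right) \frac{1}{60893} = - \frac{1}{6028407}$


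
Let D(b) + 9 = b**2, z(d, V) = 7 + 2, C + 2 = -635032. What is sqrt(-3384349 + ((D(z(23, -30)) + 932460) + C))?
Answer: I*sqrt(3086851) ≈ 1756.9*I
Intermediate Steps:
C = -635034 (C = -2 - 635032 = -635034)
z(d, V) = 9
D(b) = -9 + b**2
sqrt(-3384349 + ((D(z(23, -30)) + 932460) + C)) = sqrt(-3384349 + (((-9 + 9**2) + 932460) - 635034)) = sqrt(-3384349 + (((-9 + 81) + 932460) - 635034)) = sqrt(-3384349 + ((72 + 932460) - 635034)) = sqrt(-3384349 + (932532 - 635034)) = sqrt(-3384349 + 297498) = sqrt(-3086851) = I*sqrt(3086851)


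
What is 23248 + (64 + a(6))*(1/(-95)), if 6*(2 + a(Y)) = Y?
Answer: 2208497/95 ≈ 23247.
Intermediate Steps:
a(Y) = -2 + Y/6
23248 + (64 + a(6))*(1/(-95)) = 23248 + (64 + (-2 + (⅙)*6))*(1/(-95)) = 23248 + (64 + (-2 + 1))*(1*(-1/95)) = 23248 + (64 - 1)*(-1/95) = 23248 + 63*(-1/95) = 23248 - 63/95 = 2208497/95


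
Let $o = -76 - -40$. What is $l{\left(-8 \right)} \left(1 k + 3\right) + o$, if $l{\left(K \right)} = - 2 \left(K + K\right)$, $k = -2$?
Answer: $-4$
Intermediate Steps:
$o = -36$ ($o = -76 + 40 = -36$)
$l{\left(K \right)} = - 4 K$ ($l{\left(K \right)} = - 2 \cdot 2 K = - 4 K$)
$l{\left(-8 \right)} \left(1 k + 3\right) + o = \left(-4\right) \left(-8\right) \left(1 \left(-2\right) + 3\right) - 36 = 32 \left(-2 + 3\right) - 36 = 32 \cdot 1 - 36 = 32 - 36 = -4$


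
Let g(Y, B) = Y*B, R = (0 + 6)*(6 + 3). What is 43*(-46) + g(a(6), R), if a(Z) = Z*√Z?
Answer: -1978 + 324*√6 ≈ -1184.4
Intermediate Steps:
R = 54 (R = 6*9 = 54)
a(Z) = Z^(3/2)
g(Y, B) = B*Y
43*(-46) + g(a(6), R) = 43*(-46) + 54*6^(3/2) = -1978 + 54*(6*√6) = -1978 + 324*√6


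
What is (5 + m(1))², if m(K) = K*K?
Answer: 36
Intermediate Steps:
m(K) = K²
(5 + m(1))² = (5 + 1²)² = (5 + 1)² = 6² = 36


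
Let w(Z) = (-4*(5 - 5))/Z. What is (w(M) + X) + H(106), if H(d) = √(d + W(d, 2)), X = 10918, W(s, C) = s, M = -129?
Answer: 10918 + 2*√53 ≈ 10933.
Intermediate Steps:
H(d) = √2*√d (H(d) = √(d + d) = √(2*d) = √2*√d)
w(Z) = 0 (w(Z) = (-4*0)/Z = 0/Z = 0)
(w(M) + X) + H(106) = (0 + 10918) + √2*√106 = 10918 + 2*√53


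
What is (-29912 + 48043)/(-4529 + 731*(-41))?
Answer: -18131/34500 ≈ -0.52554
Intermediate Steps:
(-29912 + 48043)/(-4529 + 731*(-41)) = 18131/(-4529 - 29971) = 18131/(-34500) = 18131*(-1/34500) = -18131/34500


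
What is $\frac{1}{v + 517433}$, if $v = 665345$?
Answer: $\frac{1}{1182778} \approx 8.4547 \cdot 10^{-7}$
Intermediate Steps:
$\frac{1}{v + 517433} = \frac{1}{665345 + 517433} = \frac{1}{1182778}$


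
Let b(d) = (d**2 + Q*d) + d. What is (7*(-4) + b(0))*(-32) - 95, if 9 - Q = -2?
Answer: 801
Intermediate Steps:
Q = 11 (Q = 9 - 1*(-2) = 9 + 2 = 11)
b(d) = d**2 + 12*d (b(d) = (d**2 + 11*d) + d = d**2 + 12*d)
(7*(-4) + b(0))*(-32) - 95 = (7*(-4) + 0*(12 + 0))*(-32) - 95 = (-28 + 0*12)*(-32) - 95 = (-28 + 0)*(-32) - 95 = -28*(-32) - 95 = 896 - 95 = 801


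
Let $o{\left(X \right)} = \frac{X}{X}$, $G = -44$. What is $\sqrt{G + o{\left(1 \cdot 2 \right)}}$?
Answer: $i \sqrt{43} \approx 6.5574 i$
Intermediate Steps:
$o{\left(X \right)} = 1$
$\sqrt{G + o{\left(1 \cdot 2 \right)}} = \sqrt{-44 + 1} = \sqrt{-43} = i \sqrt{43}$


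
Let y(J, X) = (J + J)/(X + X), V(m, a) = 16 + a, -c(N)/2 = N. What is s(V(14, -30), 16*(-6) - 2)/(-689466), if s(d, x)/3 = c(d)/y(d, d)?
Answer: -14/114911 ≈ -0.00012183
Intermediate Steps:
c(N) = -2*N
y(J, X) = J/X (y(J, X) = (2*J)/((2*X)) = (2*J)*(1/(2*X)) = J/X)
s(d, x) = -6*d (s(d, x) = 3*((-2*d)/((d/d))) = 3*(-2*d/1) = 3*(-2*d*1) = 3*(-2*d) = -6*d)
s(V(14, -30), 16*(-6) - 2)/(-689466) = -6*(16 - 30)/(-689466) = -6*(-14)*(-1/689466) = 84*(-1/689466) = -14/114911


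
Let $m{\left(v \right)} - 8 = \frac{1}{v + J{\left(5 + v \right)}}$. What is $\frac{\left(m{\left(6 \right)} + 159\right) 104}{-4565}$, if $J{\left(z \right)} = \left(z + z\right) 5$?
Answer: $- \frac{503698}{132385} \approx -3.8048$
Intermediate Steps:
$J{\left(z \right)} = 10 z$ ($J{\left(z \right)} = 2 z 5 = 10 z$)
$m{\left(v \right)} = 8 + \frac{1}{50 + 11 v}$ ($m{\left(v \right)} = 8 + \frac{1}{v + 10 \left(5 + v\right)} = 8 + \frac{1}{v + \left(50 + 10 v\right)} = 8 + \frac{1}{50 + 11 v}$)
$\frac{\left(m{\left(6 \right)} + 159\right) 104}{-4565} = \frac{\left(\frac{401 + 88 \cdot 6}{50 + 11 \cdot 6} + 159\right) 104}{-4565} = \left(\frac{401 + 528}{50 + 66} + 159\right) 104 \left(- \frac{1}{4565}\right) = \left(\frac{1}{116} \cdot 929 + 159\right) 104 \left(- \frac{1}{4565}\right) = \left(\frac{929}{116} + 159\right) 104 \left(- \frac{1}{4565}\right) = \frac{19373}{116} \cdot 104 \left(- \frac{1}{4565}\right) = \frac{503698}{29} \left(- \frac{1}{4565}\right) = - \frac{503698}{132385}$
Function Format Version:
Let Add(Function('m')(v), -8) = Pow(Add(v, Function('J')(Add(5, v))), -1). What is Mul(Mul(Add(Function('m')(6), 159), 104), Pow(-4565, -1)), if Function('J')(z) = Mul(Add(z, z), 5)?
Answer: Rational(-503698, 132385) ≈ -3.8048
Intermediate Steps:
Function('J')(z) = Mul(10, z) (Function('J')(z) = Mul(Mul(2, z), 5) = Mul(10, z))
Function('m')(v) = Add(8, Pow(Add(50, Mul(11, v)), -1)) (Function('m')(v) = Add(8, Pow(Add(v, Mul(10, Add(5, v))), -1)) = Add(8, Pow(Add(v, Add(50, Mul(10, v))), -1)) = Add(8, Pow(Add(50, Mul(11, v)), -1)))
Mul(Mul(Add(Function('m')(6), 159), 104), Pow(-4565, -1)) = Mul(Mul(Add(Mul(Pow(Add(50, Mul(11, 6)), -1), Add(401, Mul(88, 6))), 159), 104), Pow(-4565, -1)) = Mul(Mul(Add(Mul(Pow(Add(50, 66), -1), Add(401, 528)), 159), 104), Rational(-1, 4565)) = Mul(Mul(Add(Mul(Pow(116, -1), 929), 159), 104), Rational(-1, 4565)) = Mul(Mul(Add(Mul(Rational(1, 116), 929), 159), 104), Rational(-1, 4565)) = Mul(Mul(Add(Rational(929, 116), 159), 104), Rational(-1, 4565)) = Mul(Mul(Rational(19373, 116), 104), Rational(-1, 4565)) = Mul(Rational(503698, 29), Rational(-1, 4565)) = Rational(-503698, 132385)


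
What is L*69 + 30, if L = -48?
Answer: -3282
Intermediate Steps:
L*69 + 30 = -48*69 + 30 = -3312 + 30 = -3282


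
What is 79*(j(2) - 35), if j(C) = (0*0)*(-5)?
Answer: -2765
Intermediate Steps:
j(C) = 0 (j(C) = 0*(-5) = 0)
79*(j(2) - 35) = 79*(0 - 35) = 79*(-35) = -2765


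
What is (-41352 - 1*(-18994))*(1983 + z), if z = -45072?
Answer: 963383862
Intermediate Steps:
(-41352 - 1*(-18994))*(1983 + z) = (-41352 - 1*(-18994))*(1983 - 45072) = (-41352 + 18994)*(-43089) = -22358*(-43089) = 963383862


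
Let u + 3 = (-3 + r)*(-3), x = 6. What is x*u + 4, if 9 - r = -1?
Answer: -140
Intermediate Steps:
r = 10 (r = 9 - 1*(-1) = 9 + 1 = 10)
u = -24 (u = -3 + (-3 + 10)*(-3) = -3 + 7*(-3) = -3 - 21 = -24)
x*u + 4 = 6*(-24) + 4 = -144 + 4 = -140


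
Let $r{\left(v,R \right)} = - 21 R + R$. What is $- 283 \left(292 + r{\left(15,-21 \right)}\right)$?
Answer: $-201496$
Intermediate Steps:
$r{\left(v,R \right)} = - 20 R$
$- 283 \left(292 + r{\left(15,-21 \right)}\right) = - 283 \left(292 - -420\right) = - 283 \left(292 + 420\right) = \left(-283\right) 712 = -201496$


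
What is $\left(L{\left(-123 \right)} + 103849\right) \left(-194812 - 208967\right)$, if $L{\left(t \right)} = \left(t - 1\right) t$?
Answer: $-48090482679$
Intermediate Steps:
$L{\left(t \right)} = t \left(-1 + t\right)$ ($L{\left(t \right)} = \left(-1 + t\right) t = t \left(-1 + t\right)$)
$\left(L{\left(-123 \right)} + 103849\right) \left(-194812 - 208967\right) = \left(- 123 \left(-1 - 123\right) + 103849\right) \left(-194812 - 208967\right) = \left(\left(-123\right) \left(-124\right) + 103849\right) \left(-403779\right) = \left(15252 + 103849\right) \left(-403779\right) = 119101 \left(-403779\right) = -48090482679$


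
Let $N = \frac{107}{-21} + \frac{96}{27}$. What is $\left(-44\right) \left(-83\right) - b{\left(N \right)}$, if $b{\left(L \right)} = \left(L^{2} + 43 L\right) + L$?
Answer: $\frac{14754263}{3969} \approx 3717.4$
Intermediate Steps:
$N = - \frac{97}{63}$ ($N = 107 \left(- \frac{1}{21}\right) + 96 \cdot \frac{1}{27} = - \frac{107}{21} + \frac{32}{9} = - \frac{97}{63} \approx -1.5397$)
$b{\left(L \right)} = L^{2} + 44 L$
$\left(-44\right) \left(-83\right) - b{\left(N \right)} = \left(-44\right) \left(-83\right) - - \frac{97 \left(44 - \frac{97}{63}\right)}{63} = 3652 - \left(- \frac{97}{63}\right) \frac{2675}{63} = 3652 - - \frac{259475}{3969} = 3652 + \frac{259475}{3969} = \frac{14754263}{3969}$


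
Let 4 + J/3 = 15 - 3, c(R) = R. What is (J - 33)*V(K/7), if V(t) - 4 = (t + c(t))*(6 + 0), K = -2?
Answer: -36/7 ≈ -5.1429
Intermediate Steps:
J = 24 (J = -12 + 3*(15 - 3) = -12 + 3*12 = -12 + 36 = 24)
V(t) = 4 + 12*t (V(t) = 4 + (t + t)*(6 + 0) = 4 + (2*t)*6 = 4 + 12*t)
(J - 33)*V(K/7) = (24 - 33)*(4 + 12*(-2/7)) = -9*(4 + 12*(-2*1/7)) = -9*(4 + 12*(-2/7)) = -9*(4 - 24/7) = -9*4/7 = -36/7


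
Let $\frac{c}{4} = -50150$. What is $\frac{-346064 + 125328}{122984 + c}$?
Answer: $\frac{13796}{4851} \approx 2.8439$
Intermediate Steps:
$c = -200600$ ($c = 4 \left(-50150\right) = -200600$)
$\frac{-346064 + 125328}{122984 + c} = \frac{-346064 + 125328}{122984 - 200600} = - \frac{220736}{-77616} = \left(-220736\right) \left(- \frac{1}{77616}\right) = \frac{13796}{4851}$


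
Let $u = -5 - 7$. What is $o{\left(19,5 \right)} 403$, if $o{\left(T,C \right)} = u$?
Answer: $-4836$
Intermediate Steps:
$u = -12$
$o{\left(T,C \right)} = -12$
$o{\left(19,5 \right)} 403 = \left(-12\right) 403 = -4836$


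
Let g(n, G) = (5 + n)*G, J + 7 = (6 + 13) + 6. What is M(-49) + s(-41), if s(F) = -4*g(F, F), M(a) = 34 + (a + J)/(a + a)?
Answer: -575229/98 ≈ -5869.7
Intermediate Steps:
J = 18 (J = -7 + ((6 + 13) + 6) = -7 + (19 + 6) = -7 + 25 = 18)
g(n, G) = G*(5 + n)
M(a) = 34 + (18 + a)/(2*a) (M(a) = 34 + (a + 18)/(a + a) = 34 + (18 + a)/((2*a)) = 34 + (18 + a)*(1/(2*a)) = 34 + (18 + a)/(2*a))
s(F) = -4*F*(5 + F)
M(-49) + s(-41) = (69/2 + 9/(-49)) - 4*(-41)*(5 - 41) = (69/2 + 9*(-1/49)) - 4*(-41)*(-36) = (69/2 - 9/49) - 5904 = 3363/98 - 5904 = -575229/98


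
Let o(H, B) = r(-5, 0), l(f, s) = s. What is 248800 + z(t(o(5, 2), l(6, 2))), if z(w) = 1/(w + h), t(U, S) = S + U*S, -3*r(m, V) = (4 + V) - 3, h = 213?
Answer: 159978403/643 ≈ 2.4880e+5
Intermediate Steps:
r(m, V) = -⅓ - V/3 (r(m, V) = -((4 + V) - 3)/3 = -(1 + V)/3 = -⅓ - V/3)
o(H, B) = -⅓ (o(H, B) = -⅓ - ⅓*0 = -⅓ + 0 = -⅓)
t(U, S) = S + S*U
z(w) = 1/(213 + w) (z(w) = 1/(w + 213) = 1/(213 + w))
248800 + z(t(o(5, 2), l(6, 2))) = 248800 + 1/(213 + 2*(1 - ⅓)) = 248800 + 1/(213 + 2*(⅔)) = 248800 + 1/(213 + 4/3) = 248800 + 1/(643/3) = 248800 + 3/643 = 159978403/643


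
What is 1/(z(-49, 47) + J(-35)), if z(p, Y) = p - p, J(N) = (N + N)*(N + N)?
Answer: 1/4900 ≈ 0.00020408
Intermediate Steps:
J(N) = 4*N**2 (J(N) = (2*N)*(2*N) = 4*N**2)
z(p, Y) = 0
1/(z(-49, 47) + J(-35)) = 1/(0 + 4*(-35)**2) = 1/(0 + 4*1225) = 1/(0 + 4900) = 1/4900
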